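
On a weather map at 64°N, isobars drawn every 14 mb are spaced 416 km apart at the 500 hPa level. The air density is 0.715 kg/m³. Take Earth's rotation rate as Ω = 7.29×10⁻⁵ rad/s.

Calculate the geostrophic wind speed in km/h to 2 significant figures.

130 km/h

Coriolis parameter at 64°N:
f = 2Ω sin φ = 2 × 7.29×10⁻⁵ × sin 64° = 1.31×10⁻⁴ s⁻¹
Pressure gradient: |∂P/∂n| = 1400 Pa / 416000 m = 3.37×10⁻³ Pa/m
Geostrophic balance (pressure-gradient force = Coriolis force):
V_g = (1/(fρ)) |∂P/∂n| = 3.37×10⁻³ / (1.31×10⁻⁴ × 0.715) = 35.9 m/s
Converting: 35.9 m/s × 3.6 = 130 km/h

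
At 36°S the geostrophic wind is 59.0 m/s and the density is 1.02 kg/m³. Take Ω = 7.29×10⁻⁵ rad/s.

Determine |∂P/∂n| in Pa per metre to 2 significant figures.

Coriolis parameter at 36°S:
f = 2Ω sin φ = 2 × 7.29×10⁻⁵ × sin 36° = 8.57×10⁻⁵ s⁻¹
Geostrophic balance rearranged: |∂P/∂n| = f ρ V_g
|∂P/∂n| = 8.57×10⁻⁵ × 1.02 × 59.0 = 5.16×10⁻³ Pa/m

5.2×10⁻³ Pa/m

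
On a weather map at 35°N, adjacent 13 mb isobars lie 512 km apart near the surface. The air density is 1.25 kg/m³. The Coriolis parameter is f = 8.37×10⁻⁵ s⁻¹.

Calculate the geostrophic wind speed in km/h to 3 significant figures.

87.4 km/h

Pressure gradient: |∂P/∂n| = 1300 Pa / 512000 m = 2.54×10⁻³ Pa/m
Geostrophic balance (pressure-gradient force = Coriolis force):
V_g = (1/(fρ)) |∂P/∂n| = 2.54×10⁻³ / (8.37×10⁻⁵ × 1.25) = 24.3 m/s
Converting: 24.3 m/s × 3.6 = 87.4 km/h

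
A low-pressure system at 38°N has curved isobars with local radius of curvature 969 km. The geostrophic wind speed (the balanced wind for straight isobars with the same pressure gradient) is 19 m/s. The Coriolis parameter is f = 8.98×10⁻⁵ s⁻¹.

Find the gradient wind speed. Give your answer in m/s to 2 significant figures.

16 m/s

Around a low, centrifugal force acts outward with Coriolis, so pressure-gradient force balances both:
(1/ρ)|∂P/∂n| = fV + V²/R  →  V² + fR·V − fR·V_g = 0
With fR = 8.98×10⁻⁵ × 969×10³ m = 87.0 m/s:
V = [−fR + √((fR)² + 4 fR V_g)]/2 = [−87.0 + √(87.0² + 4×87.0×19)]/2 = 16 m/s
Subgeostrophic (V < V_g = 19 m/s), as expected around a low.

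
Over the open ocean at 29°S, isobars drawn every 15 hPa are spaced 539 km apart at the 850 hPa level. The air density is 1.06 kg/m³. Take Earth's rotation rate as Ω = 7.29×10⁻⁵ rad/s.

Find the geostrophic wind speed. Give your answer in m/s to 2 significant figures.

37 m/s

Coriolis parameter at 29°S:
f = 2Ω sin φ = 2 × 7.29×10⁻⁵ × sin 29° = 7.07×10⁻⁵ s⁻¹
Pressure gradient: |∂P/∂n| = 1500 Pa / 539000 m = 2.78×10⁻³ Pa/m
Geostrophic balance (pressure-gradient force = Coriolis force):
V_g = (1/(fρ)) |∂P/∂n| = 2.78×10⁻³ / (7.07×10⁻⁵ × 1.06) = 37.1 m/s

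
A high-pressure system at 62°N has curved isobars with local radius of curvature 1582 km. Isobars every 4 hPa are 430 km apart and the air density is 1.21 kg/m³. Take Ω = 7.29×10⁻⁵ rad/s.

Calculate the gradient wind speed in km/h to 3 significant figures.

22.2 km/h

Coriolis parameter at 62°N:
f = 2Ω sin φ = 2 × 7.29×10⁻⁵ × sin 62° = 1.29×10⁻⁴ s⁻¹
Pressure gradient: |∂P/∂n| = 400 Pa / 430000 m = 9.30×10⁻⁴ Pa/m
Geostrophic speed: V_g = |∂P/∂n|/(fρ) = 9.30×10⁻⁴/(1.29×10⁻⁴ × 1.21) = 5.97 m/s
Around a high, pressure-gradient force acts outward with centrifugal, so Coriolis balances both:
fV = (1/ρ)|∂P/∂n| + V²/R  →  V² − fR·V + fR·V_g = 0
With fR = 1.29×10⁻⁴ × 1582×10³ m = 204 m/s:
V = [fR − √((fR)² − 4 fR V_g)]/2 = [204 − √(204² − 4×204×5.97)]/2 = 6.16 m/s
Supergeostrophic (V > V_g = 5.97 m/s), as expected around a high.
Converting: 6.16 m/s × 3.6 = 22.2 km/h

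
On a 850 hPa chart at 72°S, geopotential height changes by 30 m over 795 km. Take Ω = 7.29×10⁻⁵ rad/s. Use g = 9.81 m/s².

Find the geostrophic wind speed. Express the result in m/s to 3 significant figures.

Coriolis parameter at 72°S:
f = 2Ω sin φ = 2 × 7.29×10⁻⁵ × sin 72° = 1.39×10⁻⁴ s⁻¹
Height gradient: |∂Z/∂n| = 30 m / 795000 m = 3.77×10⁻⁵
On a pressure surface, geostrophic balance gives V_g = (g/f)|∂Z/∂n|:
V_g = 9.81 × 3.77×10⁻⁵ / 1.39×10⁻⁴ = 2.67 m/s

2.67 m/s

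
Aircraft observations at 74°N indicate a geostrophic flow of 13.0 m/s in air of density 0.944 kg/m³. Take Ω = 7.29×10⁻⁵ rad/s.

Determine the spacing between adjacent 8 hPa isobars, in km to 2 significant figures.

470 km

Coriolis parameter at 74°N:
f = 2Ω sin φ = 2 × 7.29×10⁻⁵ × sin 74° = 1.40×10⁻⁴ s⁻¹
Geostrophic balance rearranged: |∂P/∂n| = f ρ V_g
|∂P/∂n| = 1.40×10⁻⁴ × 0.944 × 13.0 = 1.72×10⁻³ Pa/m
Isobar spacing: Δn = ΔP/|∂P/∂n| = 800 Pa / 1.72×10⁻³ Pa/m = 465131 m ≈ 470 km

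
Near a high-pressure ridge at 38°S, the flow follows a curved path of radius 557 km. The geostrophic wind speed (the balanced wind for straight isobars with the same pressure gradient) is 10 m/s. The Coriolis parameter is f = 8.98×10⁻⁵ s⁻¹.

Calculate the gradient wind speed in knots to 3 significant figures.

26.9 knots

Around a high, pressure-gradient force acts outward with centrifugal, so Coriolis balances both:
fV = (1/ρ)|∂P/∂n| + V²/R  →  V² − fR·V + fR·V_g = 0
With fR = 8.98×10⁻⁵ × 557×10³ m = 50.0 m/s:
V = [fR − √((fR)² − 4 fR V_g)]/2 = [50.0 − √(50.0² − 4×50.0×10)]/2 = 13.8 m/s
Supergeostrophic (V > V_g = 10 m/s), as expected around a high.
Converting: 13.8 m/s × 1.944 = 26.9 knots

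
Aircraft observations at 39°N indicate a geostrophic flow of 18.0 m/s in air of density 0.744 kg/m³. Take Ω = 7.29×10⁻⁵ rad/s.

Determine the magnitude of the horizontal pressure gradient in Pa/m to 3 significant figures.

1.23×10⁻³ Pa/m

Coriolis parameter at 39°N:
f = 2Ω sin φ = 2 × 7.29×10⁻⁵ × sin 39° = 9.18×10⁻⁵ s⁻¹
Geostrophic balance rearranged: |∂P/∂n| = f ρ V_g
|∂P/∂n| = 9.18×10⁻⁵ × 0.744 × 18.0 = 1.23×10⁻³ Pa/m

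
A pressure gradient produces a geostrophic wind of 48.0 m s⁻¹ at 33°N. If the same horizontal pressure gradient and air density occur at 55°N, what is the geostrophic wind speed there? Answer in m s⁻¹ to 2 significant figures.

32 m s⁻¹

With the same pressure gradient and density, V_g ∝ 1/f ∝ 1/sin φ.
V₂ = V₁ · sin φ₁ / sin φ₂ = 48.0 × sin 33° / sin 55°
V₂ = 48.0 × 0.5446/0.8192 = 32 m s⁻¹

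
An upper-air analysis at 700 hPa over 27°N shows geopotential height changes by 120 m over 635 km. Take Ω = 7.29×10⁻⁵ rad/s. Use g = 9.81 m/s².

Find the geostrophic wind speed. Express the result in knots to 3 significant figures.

Coriolis parameter at 27°N:
f = 2Ω sin φ = 2 × 7.29×10⁻⁵ × sin 27° = 6.62×10⁻⁵ s⁻¹
Height gradient: |∂Z/∂n| = 120 m / 635000 m = 1.89×10⁻⁴
On a pressure surface, geostrophic balance gives V_g = (g/f)|∂Z/∂n|:
V_g = 9.81 × 1.89×10⁻⁴ / 6.62×10⁻⁵ = 28.0 m/s
Converting: 28.0 m/s × 1.944 = 54.4 knots

54.4 knots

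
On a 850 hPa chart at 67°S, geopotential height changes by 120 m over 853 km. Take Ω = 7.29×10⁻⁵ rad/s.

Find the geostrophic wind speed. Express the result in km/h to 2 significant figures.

Coriolis parameter at 67°S:
f = 2Ω sin φ = 2 × 7.29×10⁻⁵ × sin 67° = 1.34×10⁻⁴ s⁻¹
Height gradient: |∂Z/∂n| = 120 m / 853000 m = 1.41×10⁻⁴
On a pressure surface, geostrophic balance gives V_g = (g/f)|∂Z/∂n|:
V_g = 9.81 × 1.41×10⁻⁴ / 1.34×10⁻⁴ = 10.3 m/s
Converting: 10.3 m/s × 3.6 = 37 km/h

37 km/h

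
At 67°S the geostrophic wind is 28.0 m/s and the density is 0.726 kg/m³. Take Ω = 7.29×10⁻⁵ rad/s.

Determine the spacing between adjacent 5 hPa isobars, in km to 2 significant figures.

Coriolis parameter at 67°S:
f = 2Ω sin φ = 2 × 7.29×10⁻⁵ × sin 67° = 1.34×10⁻⁴ s⁻¹
Geostrophic balance rearranged: |∂P/∂n| = f ρ V_g
|∂P/∂n| = 1.34×10⁻⁴ × 0.726 × 28.0 = 2.73×10⁻³ Pa/m
Isobar spacing: Δn = ΔP/|∂P/∂n| = 500 Pa / 2.73×10⁻³ Pa/m = 183270 m ≈ 180 km

180 km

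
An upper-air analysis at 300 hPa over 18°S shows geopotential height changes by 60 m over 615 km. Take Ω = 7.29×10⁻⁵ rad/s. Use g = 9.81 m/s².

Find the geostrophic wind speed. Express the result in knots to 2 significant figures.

Coriolis parameter at 18°S:
f = 2Ω sin φ = 2 × 7.29×10⁻⁵ × sin 18° = 4.51×10⁻⁵ s⁻¹
Height gradient: |∂Z/∂n| = 60 m / 615000 m = 9.76×10⁻⁵
On a pressure surface, geostrophic balance gives V_g = (g/f)|∂Z/∂n|:
V_g = 9.81 × 9.76×10⁻⁵ / 4.51×10⁻⁵ = 21.2 m/s
Converting: 21.2 m/s × 1.944 = 41 knots

41 knots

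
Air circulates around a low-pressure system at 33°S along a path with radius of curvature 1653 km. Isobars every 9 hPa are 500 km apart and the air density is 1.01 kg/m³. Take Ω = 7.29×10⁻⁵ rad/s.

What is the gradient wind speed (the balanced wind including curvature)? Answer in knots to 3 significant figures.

38.0 knots

Coriolis parameter at 33°S:
f = 2Ω sin φ = 2 × 7.29×10⁻⁵ × sin 33° = 7.94×10⁻⁵ s⁻¹
Pressure gradient: |∂P/∂n| = 900 Pa / 500000 m = 1.80×10⁻³ Pa/m
Geostrophic speed: V_g = |∂P/∂n|/(fρ) = 1.80×10⁻³/(7.94×10⁻⁵ × 1.01) = 22.4 m/s
Around a low, centrifugal force acts outward with Coriolis, so pressure-gradient force balances both:
(1/ρ)|∂P/∂n| = fV + V²/R  →  V² + fR·V − fR·V_g = 0
With fR = 7.94×10⁻⁵ × 1653×10³ m = 131 m/s:
V = [−fR + √((fR)² + 4 fR V_g)]/2 = [−131 + √(131² + 4×131×22.4)]/2 = 19.5 m/s
Subgeostrophic (V < V_g = 22.4 m/s), as expected around a low.
Converting: 19.5 m/s × 1.944 = 38.0 knots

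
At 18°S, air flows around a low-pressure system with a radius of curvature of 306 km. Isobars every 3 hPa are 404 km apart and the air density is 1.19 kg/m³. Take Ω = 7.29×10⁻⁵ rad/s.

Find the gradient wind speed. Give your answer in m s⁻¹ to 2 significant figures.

Coriolis parameter at 18°S:
f = 2Ω sin φ = 2 × 7.29×10⁻⁵ × sin 18° = 4.51×10⁻⁵ s⁻¹
Pressure gradient: |∂P/∂n| = 300 Pa / 404000 m = 7.43×10⁻⁴ Pa/m
Geostrophic speed: V_g = |∂P/∂n|/(fρ) = 7.43×10⁻⁴/(4.51×10⁻⁵ × 1.19) = 13.9 m/s
Around a low, centrifugal force acts outward with Coriolis, so pressure-gradient force balances both:
(1/ρ)|∂P/∂n| = fV + V²/R  →  V² + fR·V − fR·V_g = 0
With fR = 4.51×10⁻⁵ × 306×10³ m = 13.8 m/s:
V = [−fR + √((fR)² + 4 fR V_g)]/2 = [−13.8 + √(13.8² + 4×13.8×13.9)]/2 = 8.55 m/s
Subgeostrophic (V < V_g = 13.9 m/s), as expected around a low.

8.5 m s⁻¹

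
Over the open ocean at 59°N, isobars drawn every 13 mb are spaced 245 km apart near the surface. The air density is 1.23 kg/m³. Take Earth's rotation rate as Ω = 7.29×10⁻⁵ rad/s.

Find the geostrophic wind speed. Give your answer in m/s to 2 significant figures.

35 m/s

Coriolis parameter at 59°N:
f = 2Ω sin φ = 2 × 7.29×10⁻⁵ × sin 59° = 1.25×10⁻⁴ s⁻¹
Pressure gradient: |∂P/∂n| = 1300 Pa / 245000 m = 5.31×10⁻³ Pa/m
Geostrophic balance (pressure-gradient force = Coriolis force):
V_g = (1/(fρ)) |∂P/∂n| = 5.31×10⁻³ / (1.25×10⁻⁴ × 1.23) = 34.5 m/s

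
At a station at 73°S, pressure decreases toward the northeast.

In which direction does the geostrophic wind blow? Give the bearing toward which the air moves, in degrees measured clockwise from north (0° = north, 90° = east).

315°

The pressure-gradient force points toward the northeast (bearing 045°).
Geostrophic balance: in the Southern Hemisphere the Coriolis force deflects motion to the left, so the geostrophic wind blows 90° to the left of the pressure-gradient force (low pressure on the right).
Rotating 045° by 90° counterclockwise gives 315° — the wind blows toward the northwest.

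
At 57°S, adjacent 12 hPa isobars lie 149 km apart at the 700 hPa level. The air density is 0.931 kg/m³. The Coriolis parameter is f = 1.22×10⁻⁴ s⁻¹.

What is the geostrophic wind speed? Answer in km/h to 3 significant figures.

255 km/h

Pressure gradient: |∂P/∂n| = 1200 Pa / 149000 m = 8.05×10⁻³ Pa/m
Geostrophic balance (pressure-gradient force = Coriolis force):
V_g = (1/(fρ)) |∂P/∂n| = 8.05×10⁻³ / (1.22×10⁻⁴ × 0.931) = 70.9 m/s
Converting: 70.9 m/s × 3.6 = 255 km/h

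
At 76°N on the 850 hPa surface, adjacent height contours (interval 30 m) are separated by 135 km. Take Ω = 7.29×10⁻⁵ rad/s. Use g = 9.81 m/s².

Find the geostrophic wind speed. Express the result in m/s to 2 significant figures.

15 m/s

Coriolis parameter at 76°N:
f = 2Ω sin φ = 2 × 7.29×10⁻⁵ × sin 76° = 1.41×10⁻⁴ s⁻¹
Height gradient: |∂Z/∂n| = 30 m / 135000 m = 2.22×10⁻⁴
On a pressure surface, geostrophic balance gives V_g = (g/f)|∂Z/∂n|:
V_g = 9.81 × 2.22×10⁻⁴ / 1.41×10⁻⁴ = 15.4 m/s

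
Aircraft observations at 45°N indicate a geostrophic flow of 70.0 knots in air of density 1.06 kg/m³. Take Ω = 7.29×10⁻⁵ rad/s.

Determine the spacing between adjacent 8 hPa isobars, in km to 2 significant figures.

Coriolis parameter at 45°N:
f = 2Ω sin φ = 2 × 7.29×10⁻⁵ × sin 45° = 1.03×10⁻⁴ s⁻¹
Wind speed in SI: 70.0 knots = 36.0 m/s
Geostrophic balance rearranged: |∂P/∂n| = f ρ V_g
|∂P/∂n| = 1.03×10⁻⁴ × 1.06 × 36.0 = 3.94×10⁻³ Pa/m
Isobar spacing: Δn = ΔP/|∂P/∂n| = 800 Pa / 3.94×10⁻³ Pa/m = 203285 m ≈ 200 km

200 km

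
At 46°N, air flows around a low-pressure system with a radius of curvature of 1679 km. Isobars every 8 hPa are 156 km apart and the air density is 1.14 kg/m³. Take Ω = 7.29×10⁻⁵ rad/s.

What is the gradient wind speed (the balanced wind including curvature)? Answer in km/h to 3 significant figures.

128 km/h

Coriolis parameter at 46°N:
f = 2Ω sin φ = 2 × 7.29×10⁻⁵ × sin 46° = 1.05×10⁻⁴ s⁻¹
Pressure gradient: |∂P/∂n| = 800 Pa / 156000 m = 5.13×10⁻³ Pa/m
Geostrophic speed: V_g = |∂P/∂n|/(fρ) = 5.13×10⁻³/(1.05×10⁻⁴ × 1.14) = 42.9 m/s
Around a low, centrifugal force acts outward with Coriolis, so pressure-gradient force balances both:
(1/ρ)|∂P/∂n| = fV + V²/R  →  V² + fR·V − fR·V_g = 0
With fR = 1.05×10⁻⁴ × 1679×10³ m = 176 m/s:
V = [−fR + √((fR)² + 4 fR V_g)]/2 = [−176 + √(176² + 4×176×42.9)]/2 = 35.7 m/s
Subgeostrophic (V < V_g = 42.9 m/s), as expected around a low.
Converting: 35.7 m/s × 3.6 = 128 km/h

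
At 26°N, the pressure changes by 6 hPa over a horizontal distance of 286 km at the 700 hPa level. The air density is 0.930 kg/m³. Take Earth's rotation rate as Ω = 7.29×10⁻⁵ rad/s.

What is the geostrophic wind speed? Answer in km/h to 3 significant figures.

Coriolis parameter at 26°N:
f = 2Ω sin φ = 2 × 7.29×10⁻⁵ × sin 26° = 6.39×10⁻⁵ s⁻¹
Pressure gradient: |∂P/∂n| = 600 Pa / 286000 m = 2.10×10⁻³ Pa/m
Geostrophic balance (pressure-gradient force = Coriolis force):
V_g = (1/(fρ)) |∂P/∂n| = 2.10×10⁻³ / (6.39×10⁻⁵ × 0.930) = 35.3 m/s
Converting: 35.3 m/s × 3.6 = 127 km/h

127 km/h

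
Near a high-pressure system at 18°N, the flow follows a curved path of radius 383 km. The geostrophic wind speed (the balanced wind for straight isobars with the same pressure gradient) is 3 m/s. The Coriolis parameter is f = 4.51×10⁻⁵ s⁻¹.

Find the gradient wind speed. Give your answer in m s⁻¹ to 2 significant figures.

Around a high, pressure-gradient force acts outward with centrifugal, so Coriolis balances both:
fV = (1/ρ)|∂P/∂n| + V²/R  →  V² − fR·V + fR·V_g = 0
With fR = 4.51×10⁻⁵ × 383×10³ m = 17.3 m/s:
V = [fR − √((fR)² − 4 fR V_g)]/2 = [17.3 − √(17.3² − 4×17.3×3)]/2 = 3.86 m/s
Supergeostrophic (V > V_g = 3 m/s), as expected around a high.

3.9 m s⁻¹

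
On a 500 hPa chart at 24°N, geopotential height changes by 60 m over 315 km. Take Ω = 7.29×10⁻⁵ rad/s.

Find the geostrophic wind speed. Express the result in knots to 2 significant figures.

Coriolis parameter at 24°N:
f = 2Ω sin φ = 2 × 7.29×10⁻⁵ × sin 24° = 5.93×10⁻⁵ s⁻¹
Height gradient: |∂Z/∂n| = 60 m / 315000 m = 1.90×10⁻⁴
On a pressure surface, geostrophic balance gives V_g = (g/f)|∂Z/∂n|:
V_g = 9.81 × 1.90×10⁻⁴ / 5.93×10⁻⁵ = 31.5 m/s
Converting: 31.5 m/s × 1.944 = 61 knots

61 knots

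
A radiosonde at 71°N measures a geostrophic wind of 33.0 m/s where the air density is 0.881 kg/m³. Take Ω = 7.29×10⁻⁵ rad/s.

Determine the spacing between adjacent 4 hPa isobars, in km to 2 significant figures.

Coriolis parameter at 71°N:
f = 2Ω sin φ = 2 × 7.29×10⁻⁵ × sin 71° = 1.38×10⁻⁴ s⁻¹
Geostrophic balance rearranged: |∂P/∂n| = f ρ V_g
|∂P/∂n| = 1.38×10⁻⁴ × 0.881 × 33.0 = 4.01×10⁻³ Pa/m
Isobar spacing: Δn = ΔP/|∂P/∂n| = 400 Pa / 4.01×10⁻³ Pa/m = 99803 m ≈ 100 km

100 km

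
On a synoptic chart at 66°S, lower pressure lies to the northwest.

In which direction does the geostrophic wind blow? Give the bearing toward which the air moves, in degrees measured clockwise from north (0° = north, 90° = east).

The pressure-gradient force points toward the northwest (bearing 315°).
Geostrophic balance: in the Southern Hemisphere the Coriolis force deflects motion to the left, so the geostrophic wind blows 90° to the left of the pressure-gradient force (low pressure on the right).
Rotating 315° by 90° counterclockwise gives 225° — the wind blows toward the southwest.

225°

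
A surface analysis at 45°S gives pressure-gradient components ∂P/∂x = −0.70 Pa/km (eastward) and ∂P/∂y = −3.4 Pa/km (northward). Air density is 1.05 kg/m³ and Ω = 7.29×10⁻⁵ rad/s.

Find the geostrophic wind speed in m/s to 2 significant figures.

Coriolis parameter at 45°S:
f = 2Ω sin φ = 2 × 7.29×10⁻⁵ × sin 45° = 1.03×10⁻⁴ s⁻¹
In the Southern Hemisphere f is negative: f = −1.03×10⁻⁴ s⁻¹.
Component geostrophic relations (x east, y north):
u_g = −(1/(fρ)) ∂P/∂y,  v_g = (1/(fρ)) ∂P/∂x
u_g = −(−3.4×10⁻³)/(−1.03×10⁻⁴ × 1.05) = −31.4 m/s;  v_g = (−0.70×10⁻³)/(−1.03×10⁻⁴ × 1.05) = 6.47 m/s
|V_g| = √(u_g² + v_g²) = 32.1 m/s

32 m/s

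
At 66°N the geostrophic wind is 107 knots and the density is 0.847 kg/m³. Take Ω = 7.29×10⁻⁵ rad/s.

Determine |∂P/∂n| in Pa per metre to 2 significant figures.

6.2×10⁻³ Pa/m

Coriolis parameter at 66°N:
f = 2Ω sin φ = 2 × 7.29×10⁻⁵ × sin 66° = 1.33×10⁻⁴ s⁻¹
Wind speed in SI: 107 knots = 55.0 m/s
Geostrophic balance rearranged: |∂P/∂n| = f ρ V_g
|∂P/∂n| = 1.33×10⁻⁴ × 0.847 × 55.0 = 6.21×10⁻³ Pa/m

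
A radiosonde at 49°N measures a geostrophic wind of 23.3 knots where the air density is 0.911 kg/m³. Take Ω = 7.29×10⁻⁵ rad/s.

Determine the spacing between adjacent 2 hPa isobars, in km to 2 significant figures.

Coriolis parameter at 49°N:
f = 2Ω sin φ = 2 × 7.29×10⁻⁵ × sin 49° = 1.10×10⁻⁴ s⁻¹
Wind speed in SI: 23.3 knots = 12.0 m/s
Geostrophic balance rearranged: |∂P/∂n| = f ρ V_g
|∂P/∂n| = 1.10×10⁻⁴ × 0.911 × 12.0 = 1.20×10⁻³ Pa/m
Isobar spacing: Δn = ΔP/|∂P/∂n| = 200 Pa / 1.20×10⁻³ Pa/m = 166449 m ≈ 170 km

170 km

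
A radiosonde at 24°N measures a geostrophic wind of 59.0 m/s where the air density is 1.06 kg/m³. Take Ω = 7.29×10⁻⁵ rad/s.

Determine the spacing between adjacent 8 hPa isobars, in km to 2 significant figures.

Coriolis parameter at 24°N:
f = 2Ω sin φ = 2 × 7.29×10⁻⁵ × sin 24° = 5.93×10⁻⁵ s⁻¹
Geostrophic balance rearranged: |∂P/∂n| = f ρ V_g
|∂P/∂n| = 5.93×10⁻⁵ × 1.06 × 59.0 = 3.71×10⁻³ Pa/m
Isobar spacing: Δn = ΔP/|∂P/∂n| = 800 Pa / 3.71×10⁻³ Pa/m = 215706 m ≈ 220 km

220 km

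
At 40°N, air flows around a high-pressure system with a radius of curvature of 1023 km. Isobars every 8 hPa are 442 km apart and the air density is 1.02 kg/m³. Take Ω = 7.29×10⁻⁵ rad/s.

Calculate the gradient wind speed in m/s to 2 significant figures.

Coriolis parameter at 40°N:
f = 2Ω sin φ = 2 × 7.29×10⁻⁵ × sin 40° = 9.37×10⁻⁵ s⁻¹
Pressure gradient: |∂P/∂n| = 800 Pa / 442000 m = 1.81×10⁻³ Pa/m
Geostrophic speed: V_g = |∂P/∂n|/(fρ) = 1.81×10⁻³/(9.37×10⁻⁵ × 1.02) = 18.9 m/s
Around a high, pressure-gradient force acts outward with centrifugal, so Coriolis balances both:
fV = (1/ρ)|∂P/∂n| + V²/R  →  V² − fR·V + fR·V_g = 0
With fR = 9.37×10⁻⁵ × 1023×10³ m = 95.9 m/s:
V = [fR − √((fR)² − 4 fR V_g)]/2 = [95.9 − √(95.9² − 4×95.9×18.9)]/2 = 26 m/s
Supergeostrophic (V > V_g = 18.9 m/s), as expected around a high.

26 m/s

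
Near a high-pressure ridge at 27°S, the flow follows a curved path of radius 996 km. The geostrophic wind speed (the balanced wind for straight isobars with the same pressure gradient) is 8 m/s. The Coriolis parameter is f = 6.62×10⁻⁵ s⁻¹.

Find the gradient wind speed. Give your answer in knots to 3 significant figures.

Around a high, pressure-gradient force acts outward with centrifugal, so Coriolis balances both:
fV = (1/ρ)|∂P/∂n| + V²/R  →  V² − fR·V + fR·V_g = 0
With fR = 6.62×10⁻⁵ × 996×10³ m = 65.9 m/s:
V = [fR − √((fR)² − 4 fR V_g)]/2 = [65.9 − √(65.9² − 4×65.9×8)]/2 = 9.32 m/s
Supergeostrophic (V > V_g = 8 m/s), as expected around a high.
Converting: 9.32 m/s × 1.944 = 18.1 knots

18.1 knots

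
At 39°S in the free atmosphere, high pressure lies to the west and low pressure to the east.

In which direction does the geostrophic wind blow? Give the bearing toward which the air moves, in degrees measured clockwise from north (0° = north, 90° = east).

The pressure-gradient force points toward the east (bearing 090°).
Geostrophic balance: in the Southern Hemisphere the Coriolis force deflects motion to the left, so the geostrophic wind blows 90° to the left of the pressure-gradient force (low pressure on the right).
Rotating 090° by 90° counterclockwise gives 000° — the wind blows toward the north.

000°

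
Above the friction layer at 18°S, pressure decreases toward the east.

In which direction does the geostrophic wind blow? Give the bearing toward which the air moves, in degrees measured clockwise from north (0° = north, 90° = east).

000°

The pressure-gradient force points toward the east (bearing 090°).
Geostrophic balance: in the Southern Hemisphere the Coriolis force deflects motion to the left, so the geostrophic wind blows 90° to the left of the pressure-gradient force (low pressure on the right).
Rotating 090° by 90° counterclockwise gives 000° — the wind blows toward the north.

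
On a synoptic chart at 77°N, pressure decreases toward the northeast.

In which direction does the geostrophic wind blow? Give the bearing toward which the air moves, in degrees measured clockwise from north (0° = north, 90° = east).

135°

The pressure-gradient force points toward the northeast (bearing 045°).
Geostrophic balance: in the Northern Hemisphere the Coriolis force deflects motion to the right, so the geostrophic wind blows 90° to the right of the pressure-gradient force (low pressure on the left).
Rotating 045° by 90° clockwise gives 135° — the wind blows toward the southeast.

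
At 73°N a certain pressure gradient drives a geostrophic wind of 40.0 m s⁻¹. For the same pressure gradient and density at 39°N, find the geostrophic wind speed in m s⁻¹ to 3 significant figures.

60.8 m s⁻¹

With the same pressure gradient and density, V_g ∝ 1/f ∝ 1/sin φ.
V₂ = V₁ · sin φ₁ / sin φ₂ = 40.0 × sin 73° / sin 39°
V₂ = 40.0 × 0.9563/0.6293 = 60.8 m s⁻¹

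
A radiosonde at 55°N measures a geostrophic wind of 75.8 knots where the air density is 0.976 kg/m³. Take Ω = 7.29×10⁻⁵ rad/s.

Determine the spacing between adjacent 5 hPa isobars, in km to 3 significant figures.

Coriolis parameter at 55°N:
f = 2Ω sin φ = 2 × 7.29×10⁻⁵ × sin 55° = 1.19×10⁻⁴ s⁻¹
Wind speed in SI: 75.8 knots = 39.0 m/s
Geostrophic balance rearranged: |∂P/∂n| = f ρ V_g
|∂P/∂n| = 1.19×10⁻⁴ × 0.976 × 39.0 = 4.55×10⁻³ Pa/m
Isobar spacing: Δn = ΔP/|∂P/∂n| = 500 Pa / 4.55×10⁻³ Pa/m = 110000 m ≈ 110 km

110 km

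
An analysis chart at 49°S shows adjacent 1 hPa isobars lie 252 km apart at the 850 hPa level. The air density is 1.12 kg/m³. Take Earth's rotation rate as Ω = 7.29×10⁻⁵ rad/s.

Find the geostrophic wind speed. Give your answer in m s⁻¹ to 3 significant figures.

Coriolis parameter at 49°S:
f = 2Ω sin φ = 2 × 7.29×10⁻⁵ × sin 49° = 1.10×10⁻⁴ s⁻¹
Pressure gradient: |∂P/∂n| = 100 Pa / 252000 m = 3.97×10⁻⁴ Pa/m
Geostrophic balance (pressure-gradient force = Coriolis force):
V_g = (1/(fρ)) |∂P/∂n| = 3.97×10⁻⁴ / (1.10×10⁻⁴ × 1.12) = 3.22 m/s

3.22 m s⁻¹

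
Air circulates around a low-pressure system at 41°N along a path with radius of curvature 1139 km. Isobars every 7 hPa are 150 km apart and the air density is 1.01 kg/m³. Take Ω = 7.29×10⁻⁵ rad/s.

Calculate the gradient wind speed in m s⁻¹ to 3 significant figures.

Coriolis parameter at 41°N:
f = 2Ω sin φ = 2 × 7.29×10⁻⁵ × sin 41° = 9.57×10⁻⁵ s⁻¹
Pressure gradient: |∂P/∂n| = 700 Pa / 150000 m = 4.67×10⁻³ Pa/m
Geostrophic speed: V_g = |∂P/∂n|/(fρ) = 4.67×10⁻³/(9.57×10⁻⁵ × 1.01) = 48.3 m/s
Around a low, centrifugal force acts outward with Coriolis, so pressure-gradient force balances both:
(1/ρ)|∂P/∂n| = fV + V²/R  →  V² + fR·V − fR·V_g = 0
With fR = 9.57×10⁻⁵ × 1139×10³ m = 109 m/s:
V = [−fR + √((fR)² + 4 fR V_g)]/2 = [−109 + √(109² + 4×109×48.3)]/2 = 36.2 m/s
Subgeostrophic (V < V_g = 48.3 m/s), as expected around a low.

36.2 m s⁻¹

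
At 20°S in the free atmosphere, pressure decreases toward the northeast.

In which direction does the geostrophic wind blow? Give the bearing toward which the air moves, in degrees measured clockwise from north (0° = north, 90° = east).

The pressure-gradient force points toward the northeast (bearing 045°).
Geostrophic balance: in the Southern Hemisphere the Coriolis force deflects motion to the left, so the geostrophic wind blows 90° to the left of the pressure-gradient force (low pressure on the right).
Rotating 045° by 90° counterclockwise gives 315° — the wind blows toward the northwest.

315°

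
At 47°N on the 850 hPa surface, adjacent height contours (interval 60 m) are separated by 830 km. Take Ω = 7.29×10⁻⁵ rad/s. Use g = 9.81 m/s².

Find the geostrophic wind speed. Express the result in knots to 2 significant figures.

13 knots

Coriolis parameter at 47°N:
f = 2Ω sin φ = 2 × 7.29×10⁻⁵ × sin 47° = 1.07×10⁻⁴ s⁻¹
Height gradient: |∂Z/∂n| = 60 m / 830000 m = 7.23×10⁻⁵
On a pressure surface, geostrophic balance gives V_g = (g/f)|∂Z/∂n|:
V_g = 9.81 × 7.23×10⁻⁵ / 1.07×10⁻⁴ = 6.65 m/s
Converting: 6.65 m/s × 1.944 = 13 knots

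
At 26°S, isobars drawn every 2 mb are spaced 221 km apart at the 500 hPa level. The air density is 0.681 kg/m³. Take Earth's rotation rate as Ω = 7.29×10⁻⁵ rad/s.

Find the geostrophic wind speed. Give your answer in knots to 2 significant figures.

40 knots

Coriolis parameter at 26°S:
f = 2Ω sin φ = 2 × 7.29×10⁻⁵ × sin 26° = 6.39×10⁻⁵ s⁻¹
Pressure gradient: |∂P/∂n| = 200 Pa / 221000 m = 9.05×10⁻⁴ Pa/m
Geostrophic balance (pressure-gradient force = Coriolis force):
V_g = (1/(fρ)) |∂P/∂n| = 9.05×10⁻⁴ / (6.39×10⁻⁵ × 0.681) = 20.8 m/s
Converting: 20.8 m/s × 1.944 = 40 knots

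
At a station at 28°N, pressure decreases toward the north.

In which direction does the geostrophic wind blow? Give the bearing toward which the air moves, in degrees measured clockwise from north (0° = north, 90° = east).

090°

The pressure-gradient force points toward the north (bearing 000°).
Geostrophic balance: in the Northern Hemisphere the Coriolis force deflects motion to the right, so the geostrophic wind blows 90° to the right of the pressure-gradient force (low pressure on the left).
Rotating 000° by 90° clockwise gives 090° — the wind blows toward the east.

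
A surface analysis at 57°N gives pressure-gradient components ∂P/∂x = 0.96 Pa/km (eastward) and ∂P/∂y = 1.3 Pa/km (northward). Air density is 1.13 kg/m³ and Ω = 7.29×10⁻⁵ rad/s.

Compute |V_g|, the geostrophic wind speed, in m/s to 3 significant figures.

11.7 m/s

Coriolis parameter at 57°N:
f = 2Ω sin φ = 2 × 7.29×10⁻⁵ × sin 57° = 1.22×10⁻⁴ s⁻¹
Component geostrophic relations (x east, y north):
u_g = −(1/(fρ)) ∂P/∂y,  v_g = (1/(fρ)) ∂P/∂x
u_g = −(1.3×10⁻³)/(1.22×10⁻⁴ × 1.13) = −9.41 m/s;  v_g = (0.96×10⁻³)/(1.22×10⁻⁴ × 1.13) = 6.95 m/s
|V_g| = √(u_g² + v_g²) = 11.7 m/s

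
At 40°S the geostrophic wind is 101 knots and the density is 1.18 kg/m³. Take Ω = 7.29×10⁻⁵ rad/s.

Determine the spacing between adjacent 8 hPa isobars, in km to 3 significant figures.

139 km

Coriolis parameter at 40°S:
f = 2Ω sin φ = 2 × 7.29×10⁻⁵ × sin 40° = 9.37×10⁻⁵ s⁻¹
Wind speed in SI: 101 knots = 52.0 m/s
Geostrophic balance rearranged: |∂P/∂n| = f ρ V_g
|∂P/∂n| = 9.37×10⁻⁵ × 1.18 × 52.0 = 5.75×10⁻³ Pa/m
Isobar spacing: Δn = ΔP/|∂P/∂n| = 800 Pa / 5.75×10⁻³ Pa/m = 139227 m ≈ 139 km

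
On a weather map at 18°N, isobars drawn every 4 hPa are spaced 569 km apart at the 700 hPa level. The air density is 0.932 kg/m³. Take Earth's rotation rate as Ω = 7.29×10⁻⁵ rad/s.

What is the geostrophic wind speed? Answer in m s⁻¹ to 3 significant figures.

16.7 m s⁻¹

Coriolis parameter at 18°N:
f = 2Ω sin φ = 2 × 7.29×10⁻⁵ × sin 18° = 4.51×10⁻⁵ s⁻¹
Pressure gradient: |∂P/∂n| = 400 Pa / 569000 m = 7.03×10⁻⁴ Pa/m
Geostrophic balance (pressure-gradient force = Coriolis force):
V_g = (1/(fρ)) |∂P/∂n| = 7.03×10⁻⁴ / (4.51×10⁻⁵ × 0.932) = 16.7 m/s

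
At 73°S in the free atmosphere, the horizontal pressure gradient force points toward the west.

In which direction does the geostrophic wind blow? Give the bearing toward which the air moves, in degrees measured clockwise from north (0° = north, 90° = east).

180°

The pressure-gradient force points toward the west (bearing 270°).
Geostrophic balance: in the Southern Hemisphere the Coriolis force deflects motion to the left, so the geostrophic wind blows 90° to the left of the pressure-gradient force (low pressure on the right).
Rotating 270° by 90° counterclockwise gives 180° — the wind blows toward the south.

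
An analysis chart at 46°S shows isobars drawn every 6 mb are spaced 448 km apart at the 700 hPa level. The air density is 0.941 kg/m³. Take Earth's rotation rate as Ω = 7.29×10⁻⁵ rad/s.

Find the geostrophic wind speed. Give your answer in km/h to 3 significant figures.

Coriolis parameter at 46°S:
f = 2Ω sin φ = 2 × 7.29×10⁻⁵ × sin 46° = 1.05×10⁻⁴ s⁻¹
Pressure gradient: |∂P/∂n| = 600 Pa / 448000 m = 1.34×10⁻³ Pa/m
Geostrophic balance (pressure-gradient force = Coriolis force):
V_g = (1/(fρ)) |∂P/∂n| = 1.34×10⁻³ / (1.05×10⁻⁴ × 0.941) = 13.6 m/s
Converting: 13.6 m/s × 3.6 = 48.9 km/h

48.9 km/h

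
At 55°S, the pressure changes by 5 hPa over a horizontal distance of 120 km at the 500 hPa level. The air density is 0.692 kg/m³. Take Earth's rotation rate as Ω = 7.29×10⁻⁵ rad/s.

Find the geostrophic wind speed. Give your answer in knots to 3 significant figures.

98.0 knots

Coriolis parameter at 55°S:
f = 2Ω sin φ = 2 × 7.29×10⁻⁵ × sin 55° = 1.19×10⁻⁴ s⁻¹
Pressure gradient: |∂P/∂n| = 500 Pa / 120000 m = 4.17×10⁻³ Pa/m
Geostrophic balance (pressure-gradient force = Coriolis force):
V_g = (1/(fρ)) |∂P/∂n| = 4.17×10⁻³ / (1.19×10⁻⁴ × 0.692) = 50.4 m/s
Converting: 50.4 m/s × 1.944 = 98.0 knots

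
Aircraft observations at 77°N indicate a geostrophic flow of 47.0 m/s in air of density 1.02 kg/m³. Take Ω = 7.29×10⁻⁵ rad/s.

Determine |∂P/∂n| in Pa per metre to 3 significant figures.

6.81×10⁻³ Pa/m

Coriolis parameter at 77°N:
f = 2Ω sin φ = 2 × 7.29×10⁻⁵ × sin 77° = 1.42×10⁻⁴ s⁻¹
Geostrophic balance rearranged: |∂P/∂n| = f ρ V_g
|∂P/∂n| = 1.42×10⁻⁴ × 1.02 × 47.0 = 6.81×10⁻³ Pa/m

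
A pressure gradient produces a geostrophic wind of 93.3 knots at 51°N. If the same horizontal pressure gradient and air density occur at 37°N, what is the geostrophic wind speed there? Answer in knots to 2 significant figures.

With the same pressure gradient and density, V_g ∝ 1/f ∝ 1/sin φ.
V₂ = V₁ · sin φ₁ / sin φ₂ = 93.3 × sin 51° / sin 37°
V₂ = 93.3 × 0.7771/0.6018 = 120 knots

120 knots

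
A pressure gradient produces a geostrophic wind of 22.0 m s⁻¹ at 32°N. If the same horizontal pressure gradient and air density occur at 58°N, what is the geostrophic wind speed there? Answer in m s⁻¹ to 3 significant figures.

With the same pressure gradient and density, V_g ∝ 1/f ∝ 1/sin φ.
V₂ = V₁ · sin φ₁ / sin φ₂ = 22.0 × sin 32° / sin 58°
V₂ = 22.0 × 0.5299/0.8480 = 13.7 m s⁻¹

13.7 m s⁻¹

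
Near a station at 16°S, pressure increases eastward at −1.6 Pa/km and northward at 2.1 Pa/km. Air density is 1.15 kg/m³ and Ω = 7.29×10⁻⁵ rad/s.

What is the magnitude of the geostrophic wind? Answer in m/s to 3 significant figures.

Coriolis parameter at 16°S:
f = 2Ω sin φ = 2 × 7.29×10⁻⁵ × sin 16° = 4.02×10⁻⁵ s⁻¹
In the Southern Hemisphere f is negative: f = −4.02×10⁻⁵ s⁻¹.
Component geostrophic relations (x east, y north):
u_g = −(1/(fρ)) ∂P/∂y,  v_g = (1/(fρ)) ∂P/∂x
u_g = −(2.1×10⁻³)/(−4.02×10⁻⁵ × 1.15) = 45.4 m/s;  v_g = (−1.6×10⁻³)/(−4.02×10⁻⁵ × 1.15) = 34.6 m/s
|V_g| = √(u_g² + v_g²) = 57.1 m/s

57.1 m/s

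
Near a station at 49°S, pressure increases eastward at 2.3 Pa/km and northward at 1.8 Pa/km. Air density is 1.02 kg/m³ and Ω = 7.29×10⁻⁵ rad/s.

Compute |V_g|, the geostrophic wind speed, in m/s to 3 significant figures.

Coriolis parameter at 49°S:
f = 2Ω sin φ = 2 × 7.29×10⁻⁵ × sin 49° = 1.10×10⁻⁴ s⁻¹
In the Southern Hemisphere f is negative: f = −1.10×10⁻⁴ s⁻¹.
Component geostrophic relations (x east, y north):
u_g = −(1/(fρ)) ∂P/∂y,  v_g = (1/(fρ)) ∂P/∂x
u_g = −(1.8×10⁻³)/(−1.10×10⁻⁴ × 1.02) = 16.0 m/s;  v_g = (2.3×10⁻³)/(−1.10×10⁻⁴ × 1.02) = −20.5 m/s
|V_g| = √(u_g² + v_g²) = 26.0 m/s

26.0 m/s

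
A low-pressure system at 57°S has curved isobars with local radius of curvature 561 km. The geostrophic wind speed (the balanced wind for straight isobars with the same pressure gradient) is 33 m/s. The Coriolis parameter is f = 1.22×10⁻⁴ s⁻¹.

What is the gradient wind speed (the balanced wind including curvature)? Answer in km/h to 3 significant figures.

Around a low, centrifugal force acts outward with Coriolis, so pressure-gradient force balances both:
(1/ρ)|∂P/∂n| = fV + V²/R  →  V² + fR·V − fR·V_g = 0
With fR = 1.22×10⁻⁴ × 561×10³ m = 68.4 m/s:
V = [−fR + √((fR)² + 4 fR V_g)]/2 = [−68.4 + √(68.4² + 4×68.4×33)]/2 = 24.3 m/s
Subgeostrophic (V < V_g = 33 m/s), as expected around a low.
Converting: 24.3 m/s × 3.6 = 87.6 km/h

87.6 km/h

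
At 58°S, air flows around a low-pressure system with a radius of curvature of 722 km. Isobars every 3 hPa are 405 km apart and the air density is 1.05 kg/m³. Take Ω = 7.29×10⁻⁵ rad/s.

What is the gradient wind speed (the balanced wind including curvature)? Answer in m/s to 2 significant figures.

Coriolis parameter at 58°S:
f = 2Ω sin φ = 2 × 7.29×10⁻⁵ × sin 58° = 1.24×10⁻⁴ s⁻¹
Pressure gradient: |∂P/∂n| = 300 Pa / 405000 m = 7.41×10⁻⁴ Pa/m
Geostrophic speed: V_g = |∂P/∂n|/(fρ) = 7.41×10⁻⁴/(1.24×10⁻⁴ × 1.05) = 5.71 m/s
Around a low, centrifugal force acts outward with Coriolis, so pressure-gradient force balances both:
(1/ρ)|∂P/∂n| = fV + V²/R  →  V² + fR·V − fR·V_g = 0
With fR = 1.24×10⁻⁴ × 722×10³ m = 89.3 m/s:
V = [−fR + √((fR)² + 4 fR V_g)]/2 = [−89.3 + √(89.3² + 4×89.3×5.71)]/2 = 5.38 m/s
Subgeostrophic (V < V_g = 5.71 m/s), as expected around a low.

5.4 m/s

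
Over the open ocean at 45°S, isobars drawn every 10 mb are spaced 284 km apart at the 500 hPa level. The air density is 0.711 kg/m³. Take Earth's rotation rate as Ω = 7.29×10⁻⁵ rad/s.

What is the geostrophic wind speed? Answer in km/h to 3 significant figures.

173 km/h

Coriolis parameter at 45°S:
f = 2Ω sin φ = 2 × 7.29×10⁻⁵ × sin 45° = 1.03×10⁻⁴ s⁻¹
Pressure gradient: |∂P/∂n| = 1000 Pa / 284000 m = 3.52×10⁻³ Pa/m
Geostrophic balance (pressure-gradient force = Coriolis force):
V_g = (1/(fρ)) |∂P/∂n| = 3.52×10⁻³ / (1.03×10⁻⁴ × 0.711) = 48.0 m/s
Converting: 48.0 m/s × 3.6 = 173 km/h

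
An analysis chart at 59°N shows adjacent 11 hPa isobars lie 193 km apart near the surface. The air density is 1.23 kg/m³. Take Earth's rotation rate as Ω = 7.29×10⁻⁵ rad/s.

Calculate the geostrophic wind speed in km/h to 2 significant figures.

Coriolis parameter at 59°N:
f = 2Ω sin φ = 2 × 7.29×10⁻⁵ × sin 59° = 1.25×10⁻⁴ s⁻¹
Pressure gradient: |∂P/∂n| = 1100 Pa / 193000 m = 5.70×10⁻³ Pa/m
Geostrophic balance (pressure-gradient force = Coriolis force):
V_g = (1/(fρ)) |∂P/∂n| = 5.70×10⁻³ / (1.25×10⁻⁴ × 1.23) = 37.1 m/s
Converting: 37.1 m/s × 3.6 = 130 km/h

130 km/h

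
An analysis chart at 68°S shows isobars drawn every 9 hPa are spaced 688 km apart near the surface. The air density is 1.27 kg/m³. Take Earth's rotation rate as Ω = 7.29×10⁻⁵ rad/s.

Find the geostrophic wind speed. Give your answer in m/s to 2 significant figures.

7.6 m/s

Coriolis parameter at 68°S:
f = 2Ω sin φ = 2 × 7.29×10⁻⁵ × sin 68° = 1.35×10⁻⁴ s⁻¹
Pressure gradient: |∂P/∂n| = 900 Pa / 688000 m = 1.31×10⁻³ Pa/m
Geostrophic balance (pressure-gradient force = Coriolis force):
V_g = (1/(fρ)) |∂P/∂n| = 1.31×10⁻³ / (1.35×10⁻⁴ × 1.27) = 7.62 m/s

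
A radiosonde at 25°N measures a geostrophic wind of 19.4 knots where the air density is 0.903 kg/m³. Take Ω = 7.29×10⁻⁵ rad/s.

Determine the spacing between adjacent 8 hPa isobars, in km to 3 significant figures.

Coriolis parameter at 25°N:
f = 2Ω sin φ = 2 × 7.29×10⁻⁵ × sin 25° = 6.16×10⁻⁵ s⁻¹
Wind speed in SI: 19.4 knots = 9.98 m/s
Geostrophic balance rearranged: |∂P/∂n| = f ρ V_g
|∂P/∂n| = 6.16×10⁻⁵ × 0.903 × 9.98 = 5.55×10⁻⁴ Pa/m
Isobar spacing: Δn = ΔP/|∂P/∂n| = 800 Pa / 5.55×10⁻⁴ Pa/m = 1440644 m ≈ 1440 km

1440 km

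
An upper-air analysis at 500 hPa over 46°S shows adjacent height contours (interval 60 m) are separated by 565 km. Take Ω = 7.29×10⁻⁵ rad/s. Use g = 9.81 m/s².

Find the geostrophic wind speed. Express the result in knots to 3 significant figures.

19.3 knots

Coriolis parameter at 46°S:
f = 2Ω sin φ = 2 × 7.29×10⁻⁵ × sin 46° = 1.05×10⁻⁴ s⁻¹
Height gradient: |∂Z/∂n| = 60 m / 565000 m = 1.06×10⁻⁴
On a pressure surface, geostrophic balance gives V_g = (g/f)|∂Z/∂n|:
V_g = 9.81 × 1.06×10⁻⁴ / 1.05×10⁻⁴ = 9.93 m/s
Converting: 9.93 m/s × 1.944 = 19.3 knots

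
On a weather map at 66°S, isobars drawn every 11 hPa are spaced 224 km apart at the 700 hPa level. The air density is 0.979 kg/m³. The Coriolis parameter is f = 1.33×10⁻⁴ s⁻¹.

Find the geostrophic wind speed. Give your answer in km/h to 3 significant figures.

136 km/h

Pressure gradient: |∂P/∂n| = 1100 Pa / 224000 m = 4.91×10⁻³ Pa/m
Geostrophic balance (pressure-gradient force = Coriolis force):
V_g = (1/(fρ)) |∂P/∂n| = 4.91×10⁻³ / (1.33×10⁻⁴ × 0.979) = 37.7 m/s
Converting: 37.7 m/s × 3.6 = 136 km/h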